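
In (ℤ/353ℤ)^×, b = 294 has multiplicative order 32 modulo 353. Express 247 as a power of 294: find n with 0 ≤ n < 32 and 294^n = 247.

5

Successive powers of 294 modulo 353:
  294^0=1  294^1=294  294^2=304  294^3=67  294^4=283  294^5=247
So 294^5 ≡ 247 (mod 353), giving n = 5.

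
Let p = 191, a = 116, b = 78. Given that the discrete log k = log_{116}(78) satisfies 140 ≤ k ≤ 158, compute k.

142

Compute 116^140 mod 191 = 32, then multiply by 116 repeatedly:
  116^140=32  116^141=83  116^142=78
Found 78 at exponent 142.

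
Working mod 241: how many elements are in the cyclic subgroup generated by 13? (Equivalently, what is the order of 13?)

The order of 13 must divide p − 1 = 240 = 2^4 · 3 · 5.
Divisors: 1, 2, 3, 4, 5, 6, 8, 10, 12, 15, 16, 20, 24, 30, 40, 48, 60, 80, 120, 240.
Check each in increasing order: 13^1 ≡ 13;  13^2 ≡ 169;  13^3 ≡ 28;  13^4 ≡ 123;  13^5 ≡ 153;  13^6 ≡ 61;  13^8 ≡ 187;  13^10 ≡ 32;  13^12 ≡ 106;  13^15 ≡ 76;  13^16 ≡ 24;  13^20 ≡ 60;  13^24 ≡ 150;  13^30 ≡ 233;  13^40 ≡ 226;  13^48 ≡ 87;  13^60 ≡ 64;  13^80 ≡ 225;  13^120 ≡ 240;  13^240 ≡ 1.
Smallest exponent giving 1 is 240.

240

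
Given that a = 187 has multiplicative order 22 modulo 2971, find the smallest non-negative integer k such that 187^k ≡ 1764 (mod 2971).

Successive powers of 187 modulo 2971:
  187^0=1  187^1=187  187^2=2288  187^3=32  187^4=42  187^5=1912
  187^6=1024  187^7=1344  187^8=1764
So 187^8 ≡ 1764 (mod 2971), giving k = 8.

8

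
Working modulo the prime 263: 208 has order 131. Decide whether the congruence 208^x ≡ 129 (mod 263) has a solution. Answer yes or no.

129 ∈ ⟨208⟩ iff 129^131 ≡ 1 (mod 263), since |⟨208⟩| = 131.
129^131 mod 263 = 1.
Since 1 = 1, 129 lies in the subgroup.

yes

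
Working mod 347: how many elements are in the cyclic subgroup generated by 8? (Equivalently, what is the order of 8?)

346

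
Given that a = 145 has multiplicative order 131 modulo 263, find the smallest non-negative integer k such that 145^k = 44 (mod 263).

Baby-step giant-step with m = ceil(sqrt(131)) = 12.
Baby table (145^j mod 263 for j=0..11):
  0:1  1:145  2:248  3:192  4:225  5:13  6:44  7:68
  8:129  9:32  10:169  11:46
Giant step factor: 145^(-12) ≡ 36 (mod 263).
Scan 44·36^i mod 263 for i = 0, 1, …:
  i=0: 44
Match at i=0, j=6: k = 0·12 + 6 = 6.

6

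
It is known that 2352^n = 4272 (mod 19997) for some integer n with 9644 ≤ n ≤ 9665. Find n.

Compute 2352^9644 mod 19997 = 11635, then multiply by 2352 repeatedly:
  2352^9644=11635  2352^9645=9624  2352^9646=19041  2352^9647=11149  2352^9648=6381
  2352^9649=10362  2352^9650=15078  2352^9651=8775  2352^9652=1896  2352^9653=61
  2352^9654=3493  2352^9655=16766  2352^9656=19545  2352^9657=16734  2352^9658=4272
Found 4272 at exponent 9658.

9658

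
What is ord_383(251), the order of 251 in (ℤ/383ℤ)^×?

191

The order of 251 must divide p − 1 = 382 = 2 · 191.
Divisors: 1, 2, 191, 382.
Check each in increasing order: 251^1 ≡ 251;  251^2 ≡ 189;  251^191 ≡ 1.
Smallest exponent giving 1 is 191.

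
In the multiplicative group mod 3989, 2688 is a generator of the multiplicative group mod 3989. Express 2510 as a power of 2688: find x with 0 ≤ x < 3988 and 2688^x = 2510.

770

Baby-step giant-step with m = ceil(sqrt(3988)) = 64.
Baby table (2688^j mod 3989 for j=0..63):
  0:1  1:2688  2:1265  3:1692  4:636  5:2276  6:2751  7:3071
  8:1607  9:3518  10:2454  11:2535  12:868  13:3608  14:1045  15:704
  16:1566  17:1013  18:2446  19:976  20:2715  21:2039  22:3935  23:2441
  24:3492  25:379  26:1557  27:755  28:3028  29:1704  30:980  31:1500
  32:3110  33:2725  34:996  35:629  36:3405  37:1874  38:3194  39:1144
  40:3542  41:3142  42:983  43:1586  44:2916  45:3812  46:2904  47:3468
  48:3680  49:3109  50:37  51:3720  52:2926  53:2769  54:3587  55:443
  56:2062  57:1935  58:3613  59:2518  60:3040  61:2048  62:204  63:1859
Giant step factor: 2688^(-64) ≡ 2960 (mod 3989).
Scan 2510·2960^i mod 3989 for i = 0, 1, …:
  i=0: 2510   i=1: 2082   i=2: 3704   i=3: 2068
  i=4: 2154   i=5: 1418   i=6: 852   i=7: 872
  i=8: 237   i=9: 3445   i=10: 1316   i=11: 2096
  i=12: 1265
Match at i=12, j=2: x = 12·64 + 2 = 770.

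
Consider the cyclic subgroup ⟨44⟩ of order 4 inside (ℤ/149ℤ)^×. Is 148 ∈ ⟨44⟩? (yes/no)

148 ∈ ⟨44⟩ iff 148^4 ≡ 1 (mod 149), since |⟨44⟩| = 4.
148^4 mod 149 = 1.
Since 1 = 1, 148 lies in the subgroup.

yes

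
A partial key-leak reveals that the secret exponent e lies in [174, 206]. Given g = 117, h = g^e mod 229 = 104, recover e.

Compute 117^174 mod 229 = 212, then multiply by 117 repeatedly:
  117^174=212  117^175=72  117^176=180  117^177=221  117^178=209
  117^179=179  117^180=104
Found 104 at exponent 180.

180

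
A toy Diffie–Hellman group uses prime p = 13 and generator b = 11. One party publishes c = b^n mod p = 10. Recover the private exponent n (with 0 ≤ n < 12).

10

Successive powers of 11 modulo 13:
  11^0=1  11^1=11  11^2=4  11^3=5  11^4=3  11^5=7
  11^6=12  11^7=2  11^8=9  11^9=8  11^10=10
So 11^10 ≡ 10 (mod 13), giving n = 10.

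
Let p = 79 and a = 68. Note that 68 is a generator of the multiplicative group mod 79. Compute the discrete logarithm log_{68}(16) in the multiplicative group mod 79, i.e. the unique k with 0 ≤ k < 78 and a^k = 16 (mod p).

14

Baby-step giant-step with m = ceil(sqrt(78)) = 9.
Baby table (68^j mod 79 for j=0..8):
  0:1  1:68  2:42  3:12  4:26  5:30  6:65  7:75
  8:44
Giant step factor: 68^(-9) ≡ 71 (mod 79).
Scan 16·71^i mod 79 for i = 0, 1, …:
  i=0: 16   i=1: 30
Match at i=1, j=5: k = 1·9 + 5 = 14.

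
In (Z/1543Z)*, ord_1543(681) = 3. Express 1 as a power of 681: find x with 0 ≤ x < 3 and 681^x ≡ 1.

Successive powers of 681 modulo 1543:
  681^0=1
So 681^0 ≡ 1 (mod 1543), giving x = 0.

0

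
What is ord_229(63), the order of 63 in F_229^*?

228

The order of 63 must divide p − 1 = 228 = 2^2 · 3 · 19.
Divisors: 1, 2, 3, 4, 6, 12, 19, 38, 57, 76, 114, 228.
Check each in increasing order: 63^1 ≡ 63;  63^2 ≡ 76;  63^3 ≡ 208;  63^4 ≡ 51;  63^6 ≡ 212;  63^12 ≡ 60;  63^19 ≡ 89;  63^38 ≡ 135;  63^57 ≡ 107;  63^76 ≡ 134;  63^114 ≡ 228;  63^228 ≡ 1.
Smallest exponent giving 1 is 228.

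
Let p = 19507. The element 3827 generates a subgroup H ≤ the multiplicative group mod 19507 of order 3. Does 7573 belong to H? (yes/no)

no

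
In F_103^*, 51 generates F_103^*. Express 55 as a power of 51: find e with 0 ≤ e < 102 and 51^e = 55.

Baby-step giant-step with m = ceil(sqrt(102)) = 11.
Baby table (51^j mod 103 for j=0..10):
  0:1  1:51  2:26  3:90  4:58  5:74  6:66  7:70
  8:68  9:69  10:17
Giant step factor: 51^(-11) ≡ 12 (mod 103).
Scan 55·12^i mod 103 for i = 0, 1, …:
  i=0: 55   i=1: 42   i=2: 92   i=3: 74
Match at i=3, j=5: e = 3·11 + 5 = 38.

38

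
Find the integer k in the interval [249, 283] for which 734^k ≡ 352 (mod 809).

253

Compute 734^249 mod 809 = 621, then multiply by 734 repeatedly:
  734^249=621  734^250=347  734^251=672  734^252=567  734^253=352
Found 352 at exponent 253.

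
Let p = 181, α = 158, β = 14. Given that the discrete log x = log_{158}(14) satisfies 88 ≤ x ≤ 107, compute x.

92

Compute 158^88 mod 181 = 13, then multiply by 158 repeatedly:
  158^88=13  158^89=63  158^90=180  158^91=23  158^92=14
Found 14 at exponent 92.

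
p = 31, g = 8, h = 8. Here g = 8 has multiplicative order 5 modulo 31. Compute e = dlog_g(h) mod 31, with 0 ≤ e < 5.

1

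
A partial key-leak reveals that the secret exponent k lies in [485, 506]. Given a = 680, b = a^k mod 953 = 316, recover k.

486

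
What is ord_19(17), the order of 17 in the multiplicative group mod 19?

The order of 17 must divide p − 1 = 18 = 2 · 3^2.
Divisors: 1, 2, 3, 6, 9, 18.
Check each in increasing order: 17^1 ≡ 17;  17^2 ≡ 4;  17^3 ≡ 11;  17^6 ≡ 7;  17^9 ≡ 1.
Smallest exponent giving 1 is 9.

9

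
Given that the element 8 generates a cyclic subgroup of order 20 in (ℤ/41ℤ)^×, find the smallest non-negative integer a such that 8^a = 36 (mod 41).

Successive powers of 8 modulo 41:
  8^0=1  8^1=8  8^2=23  8^3=20  8^4=37  8^5=9
  8^6=31  8^7=2  8^8=16  8^9=5  8^10=40  8^11=33
  8^12=18  8^13=21  8^14=4  8^15=32  8^16=10  8^17=39
  8^18=25  8^19=36
So 8^19 ≡ 36 (mod 41), giving a = 19.

19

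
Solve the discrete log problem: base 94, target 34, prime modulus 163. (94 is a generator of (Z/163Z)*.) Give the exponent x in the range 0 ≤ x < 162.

Baby-step giant-step with m = ceil(sqrt(162)) = 13.
Baby table (94^j mod 163 for j=0..12):
  0:1  1:94  2:34  3:99  4:15  5:106  6:21  7:18
  8:62  9:123  10:152  11:107  12:115
Giant step factor: 94^(-13) ≡ 116 (mod 163).
Scan 34·116^i mod 163 for i = 0, 1, …:
  i=0: 34
Match at i=0, j=2: x = 0·13 + 2 = 2.

2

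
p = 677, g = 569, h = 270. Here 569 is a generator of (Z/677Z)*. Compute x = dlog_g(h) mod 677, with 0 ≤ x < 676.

119

Baby-step giant-step with m = ceil(sqrt(676)) = 26.
Baby table (569^j mod 677 for j=0..25):
  0:1  1:569  2:155  3:185  4:330  5:241  6:375  7:120
  8:580  9:321  10:536  11:334  12:486  13:318  14:183  15:546
  16:608  17:5  18:137  19:98  20:248  21:296  22:528  23:521
  24:600  25:192
Giant step factor: 569^(-26) ≡ 294 (mod 677).
Scan 270·294^i mod 677 for i = 0, 1, …:
  i=0: 270   i=1: 171   i=2: 176   i=3: 292
  i=4: 546
Match at i=4, j=15: x = 4·26 + 15 = 119.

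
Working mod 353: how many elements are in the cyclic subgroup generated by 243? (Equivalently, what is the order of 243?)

352

The order of 243 must divide p − 1 = 352 = 2^5 · 11.
Divisors: 1, 2, 4, 8, 11, 16, 22, 32, 44, 88, 176, 352.
Check each in increasing order: 243^1 ≡ 243;  243^2 ≡ 98;  243^4 ≡ 73;  243^8 ≡ 34;  243^11 ≡ 247;  243^16 ≡ 97;  243^22 ≡ 293;  243^32 ≡ 231;  243^44 ≡ 70;  243^88 ≡ 311;  243^176 ≡ 352;  243^352 ≡ 1.
Smallest exponent giving 1 is 352.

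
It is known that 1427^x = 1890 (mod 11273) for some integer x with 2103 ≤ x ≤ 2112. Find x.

2107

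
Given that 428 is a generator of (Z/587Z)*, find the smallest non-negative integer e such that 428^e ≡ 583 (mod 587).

355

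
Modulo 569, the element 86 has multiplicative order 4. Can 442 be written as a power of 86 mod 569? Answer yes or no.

no

⟨86⟩ has order 4; its elements mod 569 are {1, 86, 483, 568}.
442 is not in this set.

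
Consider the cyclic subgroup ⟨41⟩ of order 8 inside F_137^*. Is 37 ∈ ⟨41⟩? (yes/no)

⟨41⟩ has order 8; its elements mod 137 are {1, 10, 37, 41, 96, 100, 127, 136}.
37 is in this set.

yes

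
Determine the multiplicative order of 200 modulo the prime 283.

The order of 200 must divide p − 1 = 282 = 2 · 3 · 47.
Divisors: 1, 2, 3, 6, 47, 94, 141, 282.
Check each in increasing order: 200^1 ≡ 200;  200^2 ≡ 97;  200^3 ≡ 156;  200^6 ≡ 281;  200^47 ≡ 239;  200^94 ≡ 238;  200^141 ≡ 282;  200^282 ≡ 1.
Smallest exponent giving 1 is 282.

282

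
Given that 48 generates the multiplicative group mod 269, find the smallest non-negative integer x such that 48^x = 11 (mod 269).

Baby-step giant-step with m = ceil(sqrt(268)) = 17.
Baby table (48^j mod 269 for j=0..16):
  0:1  1:48  2:152  3:33  4:239  5:174  6:13  7:86
  8:93  9:160  10:148  11:110  12:169  13:42  14:133  15:197
  16:41
Giant step factor: 48^(-17) ≡ 19 (mod 269).
Scan 11·19^i mod 269 for i = 0, 1, …:
  i=0: 11   i=1: 209   i=2: 205   i=3: 129
  i=4: 30   i=5: 32   i=6: 70   i=7: 254
  i=8: 253   i=9: 234   i=10: 142   i=11: 8
  i=12: 152
Match at i=12, j=2: x = 12·17 + 2 = 206.

206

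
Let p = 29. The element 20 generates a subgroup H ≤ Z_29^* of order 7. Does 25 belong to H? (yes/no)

yes

25 ∈ ⟨20⟩ iff 25^7 ≡ 1 (mod 29), since |⟨20⟩| = 7.
25^7 mod 29 = 1.
Since 1 = 1, 25 lies in the subgroup.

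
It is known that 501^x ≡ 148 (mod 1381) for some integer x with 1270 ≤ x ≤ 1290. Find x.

Compute 501^1270 mod 1381 = 185, then multiply by 501 repeatedly:
  501^1270=185  501^1271=158  501^1272=441  501^1273=1362  501^1274=148
Found 148 at exponent 1274.

1274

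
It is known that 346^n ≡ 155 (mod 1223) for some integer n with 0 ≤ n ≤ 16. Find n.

6

Compute 346^0 mod 1223 = 1, then multiply by 346 repeatedly:
  346^0=1  346^1=346  346^2=1085  346^3=1172  346^4=699
  346^5=923  346^6=155
Found 155 at exponent 6.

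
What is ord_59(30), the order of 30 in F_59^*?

58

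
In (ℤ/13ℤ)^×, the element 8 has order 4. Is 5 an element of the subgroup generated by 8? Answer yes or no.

⟨8⟩ has order 4; its elements mod 13 are {1, 5, 8, 12}.
5 is in this set.

yes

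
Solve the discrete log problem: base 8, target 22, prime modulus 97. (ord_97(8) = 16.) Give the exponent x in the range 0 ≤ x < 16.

4

Successive powers of 8 modulo 97:
  8^0=1  8^1=8  8^2=64  8^3=27  8^4=22
So 8^4 ≡ 22 (mod 97), giving x = 4.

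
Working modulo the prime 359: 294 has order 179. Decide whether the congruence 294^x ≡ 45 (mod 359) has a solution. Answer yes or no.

yes

45 ∈ ⟨294⟩ iff 45^179 ≡ 1 (mod 359), since |⟨294⟩| = 179.
45^179 mod 359 = 1.
Since 1 = 1, 45 lies in the subgroup.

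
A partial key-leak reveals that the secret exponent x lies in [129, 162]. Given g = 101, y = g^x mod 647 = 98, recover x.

Compute 101^129 mod 647 = 178, then multiply by 101 repeatedly:
  101^129=178  101^130=509  101^131=296  101^132=134  101^133=594
  101^134=470  101^135=239  101^136=200  101^137=143  101^138=209
  101^139=405  101^140=144  101^141=310  101^142=254  101^143=421
  101^144=466  101^145=482  101^146=157  101^147=329  101^148=232
  101^149=140  101^150=553  101^151=211  101^152=607  101^153=489
  101^154=217  101^155=566  101^156=230  101^157=585  101^158=208
  101^159=304  101^160=295  101^161=33  101^162=98
Found 98 at exponent 162.

162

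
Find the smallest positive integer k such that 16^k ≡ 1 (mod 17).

2

The order of 16 must divide p − 1 = 16 = 2^4.
Divisors: 1, 2, 4, 8, 16.
Check each in increasing order: 16^1 ≡ 16;  16^2 ≡ 1.
Smallest exponent giving 1 is 2.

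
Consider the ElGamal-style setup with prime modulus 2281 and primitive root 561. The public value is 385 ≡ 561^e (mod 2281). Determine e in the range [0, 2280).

1709

Baby-step giant-step with m = ceil(sqrt(2280)) = 48.
Baby table (561^j mod 2281 for j=0..47):
  0:1  1:561  2:2224  3:2238  4:968  5:170  6:1849  7:1715
  8:1814  9:328  10:1528  11:1833  12:1863  13:445  14:1016  15:2007
  16:1394  17:1932  18:377  19:1645  20:1321  21:2037  22:2257  23:222
  24:1368  25:1032  26:1859  27:482  28:1244  29:2179  30:2084  31:1252
  32:2105  33:1628  34:908  35:725  36:707  37:2014  38:759  39:1533
  40:76  41:1578  42:230  43:1294  44:576  45:1515  46:1383  47:323
Giant step factor: 561^(-48) ≡ 1270 (mod 2281).
Scan 385·1270^i mod 2281 for i = 0, 1, …:
  i=0: 385   i=1: 816   i=2: 746   i=3: 805
  i=4: 462   i=5: 523   i=6: 439   i=7: 966
  i=8: 1923   i=9: 1540     …   i=34: 237
  i=35: 2179
Match at i=35, j=29: e = 35·48 + 29 = 1709.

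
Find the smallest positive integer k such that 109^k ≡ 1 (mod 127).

126

The order of 109 must divide p − 1 = 126 = 2 · 3^2 · 7.
Divisors: 1, 2, 3, 6, 7, 9, 14, 18, 21, 42, 63, 126.
Check each in increasing order: 109^1 ≡ 109;  109^2 ≡ 70;  109^3 ≡ 10;  109^6 ≡ 100;  109^7 ≡ 105;  109^9 ≡ 111;  109^14 ≡ 103;  109^18 ≡ 2;  109^21 ≡ 20;  109^42 ≡ 19;  109^63 ≡ 126;  109^126 ≡ 1.
Smallest exponent giving 1 is 126.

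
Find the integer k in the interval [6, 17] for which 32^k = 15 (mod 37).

Compute 32^6 mod 37 = 11, then multiply by 32 repeatedly:
  32^6=11  32^7=19  32^8=16  32^9=31  32^10=30
  32^11=35  32^12=10  32^13=24  32^14=28  32^15=8
  32^16=34  32^17=15
Found 15 at exponent 17.

17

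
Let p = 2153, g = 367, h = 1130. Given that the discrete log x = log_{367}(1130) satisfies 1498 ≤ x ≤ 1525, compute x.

1504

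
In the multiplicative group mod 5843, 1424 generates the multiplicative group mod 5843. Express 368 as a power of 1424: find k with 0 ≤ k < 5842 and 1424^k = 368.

1681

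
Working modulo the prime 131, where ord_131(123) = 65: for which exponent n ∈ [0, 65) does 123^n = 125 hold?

Baby-step giant-step with m = ceil(sqrt(65)) = 9.
Baby table (123^j mod 131 for j=0..8):
  0:1  1:123  2:64  3:12  4:35  5:113  6:13  7:27
  8:46
Giant step factor: 123^(-9) ≡ 21 (mod 131).
Scan 125·21^i mod 131 for i = 0, 1, …:
  i=0: 125   i=1: 5   i=2: 105   i=3: 109
  i=4: 62   i=5: 123
Match at i=5, j=1: n = 5·9 + 1 = 46.

46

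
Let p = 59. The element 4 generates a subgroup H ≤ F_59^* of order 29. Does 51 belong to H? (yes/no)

yes

51 ∈ ⟨4⟩ iff 51^29 ≡ 1 (mod 59), since |⟨4⟩| = 29.
51^29 mod 59 = 1.
Since 1 = 1, 51 lies in the subgroup.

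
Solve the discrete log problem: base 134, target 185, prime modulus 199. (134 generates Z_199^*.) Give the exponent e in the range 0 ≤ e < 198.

179

Baby-step giant-step with m = ceil(sqrt(198)) = 15.
Baby table (134^j mod 199 for j=0..14):
  0:1  1:134  2:46  3:194  4:126  5:168  6:25  7:166
  8:155  9:74  10:165  11:21  12:28  13:170  14:94
Giant step factor: 134^(-15) ≡ 27 (mod 199).
Scan 185·27^i mod 199 for i = 0, 1, …:
  i=0: 185   i=1: 20   i=2: 142   i=3: 53
  i=4: 38   i=5: 31   i=6: 41   i=7: 112
  i=8: 39   i=9: 58   i=10: 173   i=11: 94
Match at i=11, j=14: e = 11·15 + 14 = 179.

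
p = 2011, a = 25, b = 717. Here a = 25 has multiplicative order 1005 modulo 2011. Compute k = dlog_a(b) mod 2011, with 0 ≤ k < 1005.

Baby-step giant-step with m = ceil(sqrt(1005)) = 32.
Baby table (25^j mod 2011 for j=0..31):
  0:1  1:25  2:625  3:1548  4:491  5:209  6:1203  7:1921
  8:1772  9:58  10:1450  11:52  12:1300  13:324  14:56  15:1400
  16:813  17:215  18:1353  19:1649  20:1005  21:993  22:693  23:1237
  24:760  25:901  26:404  27:45  28:1125  29:1982  30:1286  31:1985
Giant step factor: 25^(-32) ≡ 1055 (mod 2011).
Scan 717·1055^i mod 2011 for i = 0, 1, …:
  i=0: 717   i=1: 299   i=2: 1729   i=3: 118
  i=4: 1819   i=5: 551   i=6: 126   i=7: 204
  i=8: 43   i=9: 1123     …   i=23: 181
  i=24: 1921
Match at i=24, j=7: k = 24·32 + 7 = 775.

775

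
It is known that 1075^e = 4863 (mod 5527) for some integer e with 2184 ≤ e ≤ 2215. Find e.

2192

Compute 1075^2184 mod 5527 = 3021, then multiply by 1075 repeatedly:
  1075^2184=3021  1075^2185=3226  1075^2186=2521  1075^2187=1845  1075^2188=4709
  1075^2189=4970  1075^2190=3668  1075^2191=2349  1075^2192=4863
Found 4863 at exponent 2192.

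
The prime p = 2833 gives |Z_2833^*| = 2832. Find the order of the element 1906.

The order of 1906 must divide p − 1 = 2832 = 2^4 · 3 · 59.
Divisors: 1, 2, 3, 4, 6, 8, 12, 16, 24, 48, 59, 118, 177, 236, 354, 472, 708, 944, 1416, 2832.
Check each in increasing order: 1906^1 ≡ 1906;  1906^2 ≡ 930;  1906^3 ≡ 1955;  1906^4 ≡ 835;  1906^6 ≡ 308;  1906^8 ≡ 307;  1906^12 ≡ 1375;  1906^16 ≡ 760;  1906^24 ≡ 1014;  1906^48 ≡ 2650;  1906^59 ≡ 1555;  1906^118 ≡ 1476;  1906^177 ≡ 450;  1906^236 ≡ 2832;  1906^354 ≡ 1357;  1906^472 ≡ 1.
Smallest exponent giving 1 is 472.

472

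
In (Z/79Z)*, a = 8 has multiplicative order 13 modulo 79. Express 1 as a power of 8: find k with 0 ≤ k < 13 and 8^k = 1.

0

Successive powers of 8 modulo 79:
  8^0=1
So 8^0 ≡ 1 (mod 79), giving k = 0.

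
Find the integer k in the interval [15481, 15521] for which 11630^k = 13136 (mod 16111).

15521

Compute 11630^15481 mod 16111 = 13733, then multiply by 11630 repeatedly:
  11630^15481=13733  11630^15482=6447  11630^15483=14127  11630^15484=13143  11630^15485=8033
  11630^15486=12212  11630^15487=7095  11630^15488=10419  11630^15489=2139  11630^15490=1186
  11630^15491=2164  11630^15492=1938  11630^15493=15762  11630^15494=1102  11630^15495=8015
  11630^15496=12315  11630^15497=12771  11630^15498=15532  11630^15499=628  11630^15500=5357
  11630^15501=673  11630^15502=13155  11630^15503=2594  11630^15504=8428  11630^15505=14427
  11630^15506=6056  11630^15507=10099  11630^15508=2180  11630^15509=10797  11630^15510=16087
  11630^15511=10878  11630^15512=7568  11630^15513=1447  11630^15514=8726  11630^15515=191
  11630^15516=14123  11630^15517=14956  11630^15518=3924  11630^15519=9768  11630^15520=3179
  11630^15521=13136
Found 13136 at exponent 15521.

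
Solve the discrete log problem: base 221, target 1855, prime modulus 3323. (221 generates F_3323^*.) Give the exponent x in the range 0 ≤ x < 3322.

111

Baby-step giant-step with m = ceil(sqrt(3322)) = 58.
Baby table (221^j mod 3323 for j=0..57):
  0:1  1:221  2:2319  3:757  4:1147  5:939  6:1493  7:976
  8:3024  9:381  10:1126  11:2944  12:2639  13:1694  14:2198  15:600
  16:3003  17:2386  18:2272  19:339  20:1813  21:1913  22:752  23:42
  24:2636  25:1031  26:1887  27:1652  28:2885  29:2892  30:1116  31:734
  32:2710  33:770  34:697  35:1179  36:1365  37:2595  38:1939  39:3175
  40:522  41:2380  42:946  43:3040  44:594  45:1677  46:1764  47:1053
  48:103  49:2825  50:2924  51:1542  52:1836  53:350  54:921  55:838
  56:2433  57:2690
Giant step factor: 221^(-58) ≡ 2947 (mod 3323).
Scan 1855·2947^i mod 3323 for i = 0, 1, …:
  i=0: 1855   i=1: 350
Match at i=1, j=53: x = 1·58 + 53 = 111.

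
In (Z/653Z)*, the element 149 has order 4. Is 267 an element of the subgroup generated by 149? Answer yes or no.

no

267 ∈ ⟨149⟩ iff 267^4 ≡ 1 (mod 653), since |⟨149⟩| = 4.
267^4 mod 653 = 137.
Since 137 ≠ 1, 267 does not lie in the subgroup.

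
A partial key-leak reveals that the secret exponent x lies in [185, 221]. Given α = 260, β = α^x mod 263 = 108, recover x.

Compute 260^185 mod 263 = 228, then multiply by 260 repeatedly:
  260^185=228  260^186=105  260^187=211  260^188=156  260^189=58
  260^190=89  260^191=259  260^192=12  260^193=227  260^194=108
Found 108 at exponent 194.

194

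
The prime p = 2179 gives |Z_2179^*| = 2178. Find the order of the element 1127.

The order of 1127 must divide p − 1 = 2178 = 2 · 3^2 · 11^2.
Divisors: 1, 2, 3, 6, 9, 11, 18, 22, 33, 66, 99, 121, 198, 242, 363, 726, 1089, 2178.
Check each in increasing order: 1127^1 ≡ 1127;  1127^2 ≡ 1951;  1127^3 ≡ 166;  1127^6 ≡ 1408;  1127^9 ≡ 575;  1127^11 ≡ 1819;  1127^18 ≡ 1596;  1127^22 ≡ 1039;  1127^33 ≡ 748;  1127^66 ≡ 1680;  1127^99 ≡ 1536;  1127^121 ≡ 876;  1127^198 ≡ 1618;  1127^242 ≡ 368;  1127^363 ≡ 2055;  1127^726 ≡ 123;  1127^1089 ≡ 1.
Smallest exponent giving 1 is 1089.

1089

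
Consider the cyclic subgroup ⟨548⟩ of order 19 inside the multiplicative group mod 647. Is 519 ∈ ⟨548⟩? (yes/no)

no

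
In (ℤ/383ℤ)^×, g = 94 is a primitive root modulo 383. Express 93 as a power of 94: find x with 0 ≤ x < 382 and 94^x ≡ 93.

Baby-step giant-step with m = ceil(sqrt(382)) = 20.
Baby table (94^j mod 383 for j=0..19):
  0:1  1:94  2:27  3:240  4:346  5:352  6:150  7:312
  8:220  9:381  10:195  11:329  12:286  13:74  14:62  15:83
  16:142  17:326  18:4  19:376
Giant step factor: 94^(-20) ≡ 344 (mod 383).
Scan 93·344^i mod 383 for i = 0, 1, …:
  i=0: 93   i=1: 203   i=2: 126   i=3: 65
  i=4: 146   i=5: 51   i=6: 309   i=7: 205
  i=8: 48   i=9: 43     …   i=15: 217
  i=16: 346
Match at i=16, j=4: x = 16·20 + 4 = 324.

324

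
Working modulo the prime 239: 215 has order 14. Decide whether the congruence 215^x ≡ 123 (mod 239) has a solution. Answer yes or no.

no

⟨215⟩ has order 14; its elements mod 239 are {1, 10, 24, 38, 44, 98, 100, 139, 141, 195, 201, 215, 229, 238}.
123 is not in this set.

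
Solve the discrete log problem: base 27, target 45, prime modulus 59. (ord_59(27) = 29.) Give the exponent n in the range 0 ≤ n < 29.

27

Successive powers of 27 modulo 59:
  27^0=1  27^1=27  27^2=21  27^3=36  27^4=28  27^5=48
  27^6=57  27^7=5  27^8=17  27^9=46  27^10=3  27^11=22
  27^12=4  27^13=49  27^14=25  27^15=26  27^16=53  27^17=15
  27^18=51  27^19=20  27^20=9  27^21=7  27^22=12  27^23=29
  27^24=16  27^25=19  27^26=41  27^27=45
So 27^27 ≡ 45 (mod 59), giving n = 27.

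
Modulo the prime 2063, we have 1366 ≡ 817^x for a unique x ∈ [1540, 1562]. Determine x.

1559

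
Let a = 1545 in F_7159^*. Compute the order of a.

3579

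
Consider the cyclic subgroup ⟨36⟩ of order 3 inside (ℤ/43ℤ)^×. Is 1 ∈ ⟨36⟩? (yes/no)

yes

⟨36⟩ has order 3; its elements mod 43 are {1, 6, 36}.
1 is in this set.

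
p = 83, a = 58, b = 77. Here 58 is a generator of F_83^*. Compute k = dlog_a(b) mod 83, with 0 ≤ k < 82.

34

Baby-step giant-step with m = ceil(sqrt(82)) = 10.
Baby table (58^j mod 83 for j=0..9):
  0:1  1:58  2:44  3:62  4:27  5:72  6:26  7:14
  8:65  9:35
Giant step factor: 58^(-10) ≡ 59 (mod 83).
Scan 77·59^i mod 83 for i = 0, 1, …:
  i=0: 77   i=1: 61   i=2: 30   i=3: 27
Match at i=3, j=4: k = 3·10 + 4 = 34.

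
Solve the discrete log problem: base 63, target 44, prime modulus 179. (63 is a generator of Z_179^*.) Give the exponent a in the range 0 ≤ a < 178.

Baby-step giant-step with m = ceil(sqrt(178)) = 14.
Baby table (63^j mod 179 for j=0..13):
  0:1  1:63  2:31  3:163  4:66  5:41  6:77  7:18
  8:60  9:21  10:70  11:114  12:22  13:133
Giant step factor: 63^(-14) ≡ 100 (mod 179).
Scan 44·100^i mod 179 for i = 0, 1, …:
  i=0: 44   i=1: 104   i=2: 18
Match at i=2, j=7: a = 2·14 + 7 = 35.

35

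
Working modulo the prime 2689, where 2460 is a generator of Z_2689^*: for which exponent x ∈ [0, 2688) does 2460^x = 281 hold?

1644

Baby-step giant-step with m = ceil(sqrt(2688)) = 52.
Baby table (2460^j mod 2689 for j=0..51):
  0:1  1:2460  2:1350  3:85  4:2047  5:1812  6:1847  7:1899
  8:747  9:1033  10:75  11:1648  12:1757  13:997  14:252  15:1450
  16:1386  17:2597  18:2245  19:2183  20:247  21:2595  22:14  23:2172
  24:77  25:1190  26:1768  27:1167  28:1657  29:2385  30:2391  31:1017
  32:1050  33:1560  34:397  35:513  36:839  37:1477  38:581  39:1401
  40:1851  41:983  42:769  43:1373  44:196  45:829  46:1078  47:526
  48:551  49:204  50:1686  51:1122
Giant step factor: 2460^(-52) ≡ 2058 (mod 2689).
Scan 281·2058^i mod 2689 for i = 0, 1, …:
  i=0: 281   i=1: 163   i=2: 2018   i=3: 1228
  i=4: 2253   i=5: 838   i=6: 955   i=7: 2420
  i=8: 332   i=9: 250     …   i=30: 2470
  i=31: 1050
Match at i=31, j=32: x = 31·52 + 32 = 1644.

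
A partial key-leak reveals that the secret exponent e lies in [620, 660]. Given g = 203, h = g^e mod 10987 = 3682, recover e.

639

Compute 203^620 mod 10987 = 756, then multiply by 203 repeatedly:
  203^620=756  203^621=10637  203^622=5859  203^623=2781  203^624=4206
  203^625=7819  203^626=5129  203^627=8409  203^628=4042  203^629=7488
  203^630=3858  203^631=3097  203^632=2432  203^633=10268  203^634=7861
  203^635=2668  203^636=3241  203^637=9690  203^638=397  203^639=3682
Found 3682 at exponent 639.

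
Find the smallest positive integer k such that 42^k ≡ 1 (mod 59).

58

The order of 42 must divide p − 1 = 58 = 2 · 29.
Divisors: 1, 2, 29, 58.
Check each in increasing order: 42^1 ≡ 42;  42^2 ≡ 53;  42^29 ≡ 58;  42^58 ≡ 1.
Smallest exponent giving 1 is 58.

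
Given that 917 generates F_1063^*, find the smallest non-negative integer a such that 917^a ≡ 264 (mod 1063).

451

Baby-step giant-step with m = ceil(sqrt(1062)) = 33.
Baby table (917^j mod 1063 for j=0..32):
  0:1  1:917  2:56  3:328  4:1010  5:297  6:221  7:687
  8:683  9:204  10:1043  11:794  12:1006  13:881  14:1060  15:438
  16:895  17:79  18:159  19:172  20:400  21:65  22:77  23:451
  24:60  25:807  26:171  27:546  28:9  29:812  30:504  31:826
  32:586
Giant step factor: 917^(-33) ≡ 583 (mod 1063).
Scan 264·583^i mod 1063 for i = 0, 1, …:
  i=0: 264   i=1: 840   i=2: 740   i=3: 905
  i=4: 367   i=5: 298   i=6: 465   i=7: 30
  i=8: 482   i=9: 374   i=10: 127   i=11: 694
  i=12: 662   i=13: 77
Match at i=13, j=22: a = 13·33 + 22 = 451.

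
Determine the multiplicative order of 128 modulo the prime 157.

52

The order of 128 must divide p − 1 = 156 = 2^2 · 3 · 13.
Divisors: 1, 2, 3, 4, 6, 12, 13, 26, 39, 52, 78, 156.
Check each in increasing order: 128^1 ≡ 128;  128^2 ≡ 56;  128^3 ≡ 103;  128^4 ≡ 153;  128^6 ≡ 90;  128^12 ≡ 93;  128^13 ≡ 129;  128^26 ≡ 156;  128^39 ≡ 28;  128^52 ≡ 1.
Smallest exponent giving 1 is 52.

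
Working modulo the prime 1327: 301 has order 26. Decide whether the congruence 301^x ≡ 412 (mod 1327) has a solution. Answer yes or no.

yes

412 ∈ ⟨301⟩ iff 412^26 ≡ 1 (mod 1327), since |⟨301⟩| = 26.
412^26 mod 1327 = 1.
Since 1 = 1, 412 lies in the subgroup.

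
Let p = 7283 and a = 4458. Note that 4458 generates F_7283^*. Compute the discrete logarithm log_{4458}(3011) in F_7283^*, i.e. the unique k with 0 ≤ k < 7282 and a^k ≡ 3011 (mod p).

Baby-step giant-step with m = ceil(sqrt(7282)) = 86.
Baby table (4458^j mod 7283 for j=0..85):
  0:1  1:4458  2:5740  3:3741  4:6591  5:3056  6:4438  7:3976
  8:5469  9:4601  10:2330  11:1582  12:2612  13:6062  14:4466  15:4989
  16:5963  17:104  18:4803  19:7037  20:3065  21:862  22:4655  23:2723
  24:5656  25:702  26:5109  27:1981  28:4302  29:2177  30:4110  31:5635
  32:1763  33:1097  34:3533  35:4268  36:3548  37:5591  38:2252  39:3442
  40:6438  41:5584  42:178  43:6960  44:2100  45:3145  46:635  47:5026
  48:3400  49:1277  50:4843  51:3282  52:6892  53:4842  54:6107  55:1152
  56:1101  57:6799  58:5379  59:3946  60:2823  61:7193  62:6628  63:493
  64:5611  65:4016  66:1714  67:1145  68:6310  69:3034  70:1041  71:1507
  72:3280  73:5259  74:645  75:5908  76:2536  77:2272  78:5206  79:4710
  80:291  81:904  82:2533  83:3464  84:2552  85:770
Giant step factor: 4458^(-86) ≡ 40 (mod 7283).
Scan 3011·40^i mod 7283 for i = 0, 1, …:
  i=0: 3011   i=1: 3912   i=2: 3537   i=3: 3103
  i=4: 309   i=5: 5077   i=6: 6439   i=7: 2655
  i=8: 4238   i=9: 2011   i=10: 327   i=11: 5797
  i=12: 6107
Match at i=12, j=54: k = 12·86 + 54 = 1086.

1086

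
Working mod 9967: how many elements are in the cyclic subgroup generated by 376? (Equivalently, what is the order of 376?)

The order of 376 must divide p − 1 = 9966 = 2 · 3 · 11 · 151.
Divisors: 1, 2, 3, 6, 11, 22, 33, 66, 151, 302, 453, 906, 1661, 3322, 4983, 9966.
Check each in increasing order: 376^1 ≡ 376;  376^2 ≡ 1838;  376^3 ≡ 3365;  376^6 ≡ 713;  376^11 ≡ 2863;  376^22 ≡ 3895;  376^33 ≡ 8279;  376^66 ≡ 8749;  376^151 ≡ 4460;  376^302 ≡ 7435;  376^453 ≡ 9858;  376^906 ≡ 1914;  376^1661 ≡ 9966;  376^3322 ≡ 1.
Smallest exponent giving 1 is 3322.

3322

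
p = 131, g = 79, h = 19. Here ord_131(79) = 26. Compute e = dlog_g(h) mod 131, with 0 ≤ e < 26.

5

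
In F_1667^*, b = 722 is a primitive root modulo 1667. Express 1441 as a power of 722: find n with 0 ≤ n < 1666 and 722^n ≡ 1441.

1368

Baby-step giant-step with m = ceil(sqrt(1666)) = 41.
Baby table (722^j mod 1667 for j=0..40):
  0:1  1:722  2:1180  3:123  4:455  5:111  6:126  7:954
  8:317  9:495  10:652  11:650  12:873  13:180  14:1601  15:691
  16:469  17:217  18:1643  19:1009  20:19  21:382  22:749  23:670
  24:310  25:442  26:727  27:1456  28:1022  29:1070  30:719  31:681
  32:1584  33:86  34:413  35:1460  36:576  37:789  38:1211  39:834
  40:361
Giant step factor: 722^(-41) ≡ 1489 (mod 1667).
Scan 1441·1489^i mod 1667 for i = 0, 1, …:
  i=0: 1441   i=1: 220   i=2: 848   i=3: 753
  i=4: 993   i=5: 1615   i=6: 921   i=7: 1095
  i=8: 129   i=9: 376     …   i=32: 942
  i=33: 691
Match at i=33, j=15: n = 33·41 + 15 = 1368.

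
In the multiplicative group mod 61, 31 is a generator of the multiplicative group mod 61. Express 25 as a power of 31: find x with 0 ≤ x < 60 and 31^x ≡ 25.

16

Baby-step giant-step with m = ceil(sqrt(60)) = 8.
Baby table (31^j mod 61 for j=0..7):
  0:1  1:31  2:46  3:23  4:42  5:21  6:41  7:51
Giant step factor: 31^(-8) ≡ 12 (mod 61).
Scan 25·12^i mod 61 for i = 0, 1, …:
  i=0: 25   i=1: 56   i=2: 1
Match at i=2, j=0: x = 2·8 + 0 = 16.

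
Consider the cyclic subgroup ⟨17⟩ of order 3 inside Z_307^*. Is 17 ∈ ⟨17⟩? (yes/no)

yes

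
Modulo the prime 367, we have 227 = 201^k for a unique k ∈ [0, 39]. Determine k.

Compute 201^0 mod 367 = 1, then multiply by 201 repeatedly:
  201^0=1  201^1=201  201^2=31  201^3=359  201^4=227
Found 227 at exponent 4.

4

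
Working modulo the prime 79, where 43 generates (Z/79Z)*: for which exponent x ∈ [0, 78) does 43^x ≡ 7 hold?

17

Baby-step giant-step with m = ceil(sqrt(78)) = 9.
Baby table (43^j mod 79 for j=0..8):
  0:1  1:43  2:32  3:33  4:76  5:29  6:62  7:59
  8:9
Giant step factor: 43^(-9) ≡ 69 (mod 79).
Scan 7·69^i mod 79 for i = 0, 1, …:
  i=0: 7   i=1: 9
Match at i=1, j=8: x = 1·9 + 8 = 17.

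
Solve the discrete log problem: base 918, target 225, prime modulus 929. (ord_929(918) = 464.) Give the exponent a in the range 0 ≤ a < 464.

Baby-step giant-step with m = ceil(sqrt(464)) = 22.
Baby table (918^j mod 929 for j=0..21):
  0:1  1:918  2:121  3:527  4:706  5:595  6:887  7:462
  8:492  9:162  10:76  11:93  12:835  13:105  14:703  15:628
  16:524  17:739  18:232  19:235  20:202  21:565
Giant step factor: 918^(-22) ≡ 100 (mod 929).
Scan 225·100^i mod 929 for i = 0, 1, …:
  i=0: 225   i=1: 204   i=2: 891   i=3: 845
  i=4: 890   i=5: 745   i=6: 180   i=7: 349
  i=8: 527
Match at i=8, j=3: a = 8·22 + 3 = 179.

179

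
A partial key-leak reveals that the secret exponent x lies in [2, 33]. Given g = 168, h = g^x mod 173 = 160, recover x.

Compute 168^2 mod 173 = 25, then multiply by 168 repeatedly:
  168^2=25  168^3=48  168^4=106  168^5=162  168^6=55
  168^7=71  168^8=164  168^9=45  168^10=121  168^11=87
  168^12=84  168^13=99  168^14=24  168^15=53  168^16=81
  168^17=114  168^18=122  168^19=82  168^20=109  168^21=147
  168^22=130  168^23=42  168^24=136  168^25=12  168^26=113
  168^27=127  168^28=57  168^29=61  168^30=41  168^31=141
  168^32=160
Found 160 at exponent 32.

32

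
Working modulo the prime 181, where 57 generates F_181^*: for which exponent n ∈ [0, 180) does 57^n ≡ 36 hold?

174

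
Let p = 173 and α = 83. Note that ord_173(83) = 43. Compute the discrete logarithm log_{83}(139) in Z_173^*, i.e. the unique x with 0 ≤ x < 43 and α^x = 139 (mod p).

Successive powers of 83 modulo 173:
  83^0=1  83^1=83  83^2=142  83^3=22  83^4=96  83^5=10
  83^6=138  83^7=36  83^8=47  83^9=95  83^10=100  83^11=169
  83^12=14  83^13=124  83^14=85  83^15=135  83^16=133  83^17=140
  83^18=29  83^19=158  83^20=139
So 83^20 ≡ 139 (mod 173), giving x = 20.

20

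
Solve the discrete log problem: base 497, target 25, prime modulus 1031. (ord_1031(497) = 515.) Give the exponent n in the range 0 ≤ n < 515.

223

Baby-step giant-step with m = ceil(sqrt(515)) = 23.
Baby table (497^j mod 1031 for j=0..22):
  0:1  1:497  2:600  3:241  4:181  5:260  6:345  7:319
  8:800  9:665  10:585  11:3  12:460  13:769  14:723  15:543
  16:780  17:4  18:957  19:338  20:964  21:724  22:9
Giant step factor: 497^(-23) ≡ 709 (mod 1031).
Scan 25·709^i mod 1031 for i = 0, 1, …:
  i=0: 25   i=1: 198   i=2: 166   i=3: 160
  i=4: 30   i=5: 650   i=6: 1024   i=7: 192
  i=8: 36   i=9: 780
Match at i=9, j=16: n = 9·23 + 16 = 223.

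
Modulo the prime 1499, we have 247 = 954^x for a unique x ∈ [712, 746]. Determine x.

Compute 954^712 mod 1499 = 670, then multiply by 954 repeatedly:
  954^712=670  954^713=606  954^714=1009  954^715=228  954^716=157
  954^717=1377  954^718=534  954^719=1275  954^720=661  954^721=1014
  954^722=501  954^723=1272  954^724=797  954^725=345  954^726=849
  954^727=486  954^728=453  954^729=450  954^730=586  954^731=1416
  954^732=265  954^733=978  954^734=634  954^735=739  954^736=476
  954^737=1406  954^738=1218  954^739=247
Found 247 at exponent 739.

739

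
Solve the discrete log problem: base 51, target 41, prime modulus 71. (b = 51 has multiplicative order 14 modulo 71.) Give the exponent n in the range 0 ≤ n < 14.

5

Successive powers of 51 modulo 71:
  51^0=1  51^1=51  51^2=45  51^3=23  51^4=37  51^5=41
So 51^5 ≡ 41 (mod 71), giving n = 5.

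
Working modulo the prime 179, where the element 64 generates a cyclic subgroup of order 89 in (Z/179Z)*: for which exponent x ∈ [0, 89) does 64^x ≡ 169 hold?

Baby-step giant-step with m = ceil(sqrt(89)) = 10.
Baby table (64^j mod 179 for j=0..9):
  0:1  1:64  2:158  3:88  4:83  5:121  6:47  7:144
  8:87  9:19
Giant step factor: 64^(-10) ≡ 29 (mod 179).
Scan 169·29^i mod 179 for i = 0, 1, …:
  i=0: 169   i=1: 68   i=2: 3   i=3: 87
Match at i=3, j=8: x = 3·10 + 8 = 38.

38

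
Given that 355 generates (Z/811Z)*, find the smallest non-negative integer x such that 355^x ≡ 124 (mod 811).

169

Baby-step giant-step with m = ceil(sqrt(810)) = 29.
Baby table (355^j mod 811 for j=0..28):
  0:1  1:355  2:320  3:60  4:214  5:547  6:356  7:675
  8:380  9:274  10:761  11:92  12:220  13:244  14:654  15:224
  16:42  17:312  18:464  19:87  20:67  21:266  22:354  23:776
  24:551  25:154  26:333  27:620  28:319
Giant step factor: 355^(-29) ≡ 800 (mod 811).
Scan 124·800^i mod 811 for i = 0, 1, …:
  i=0: 124   i=1: 258   i=2: 406   i=3: 400
  i=4: 466   i=5: 551
Match at i=5, j=24: x = 5·29 + 24 = 169.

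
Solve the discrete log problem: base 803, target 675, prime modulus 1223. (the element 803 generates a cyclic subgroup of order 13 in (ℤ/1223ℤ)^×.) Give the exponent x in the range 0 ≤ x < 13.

Successive powers of 803 modulo 1223:
  803^0=1  803^1=803  803^2=288  803^3=117  803^4=1003  803^5=675
So 803^5 ≡ 675 (mod 1223), giving x = 5.

5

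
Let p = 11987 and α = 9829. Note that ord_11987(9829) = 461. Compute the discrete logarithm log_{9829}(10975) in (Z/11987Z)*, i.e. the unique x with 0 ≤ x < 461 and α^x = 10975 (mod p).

113

Baby-step giant-step with m = ceil(sqrt(461)) = 22.
Baby table (9829^j mod 11987 for j=0..21):
  0:1  1:9829  2:6008  3:4670  4:3207  5:7780  6:4547  7:4927
  8:3  9:5513  10:6037  11:2023  12:9621  13:11353  14:1654  15:2794
  16:9  17:4552  18:6124  19:6069  20:4889  21:10085
Giant step factor: 9829^(-22) ≡ 6438 (mod 11987).
Scan 10975·6438^i mod 11987 for i = 0, 1, …:
  i=0: 10975   i=1: 5672   i=2: 3934   i=3: 10548
  i=4: 1669   i=5: 4670
Match at i=5, j=3: x = 5·22 + 3 = 113.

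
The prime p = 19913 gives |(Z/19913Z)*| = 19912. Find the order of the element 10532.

262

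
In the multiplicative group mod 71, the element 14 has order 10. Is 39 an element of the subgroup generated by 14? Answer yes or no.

no

⟨14⟩ has order 10; its elements mod 71 are {1, 5, 14, 17, 25, 46, 54, 57, 66, 70}.
39 is not in this set.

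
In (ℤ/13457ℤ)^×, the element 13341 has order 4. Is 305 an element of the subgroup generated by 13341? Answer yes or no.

no

305 ∈ ⟨13341⟩ iff 305^4 ≡ 1 (mod 13457), since |⟨13341⟩| = 4.
305^4 mod 13457 = 5662.
Since 5662 ≠ 1, 305 does not lie in the subgroup.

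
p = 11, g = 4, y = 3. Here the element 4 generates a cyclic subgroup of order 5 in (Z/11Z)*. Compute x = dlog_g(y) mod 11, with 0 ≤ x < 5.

4

Successive powers of 4 modulo 11:
  4^0=1  4^1=4  4^2=5  4^3=9  4^4=3
So 4^4 ≡ 3 (mod 11), giving x = 4.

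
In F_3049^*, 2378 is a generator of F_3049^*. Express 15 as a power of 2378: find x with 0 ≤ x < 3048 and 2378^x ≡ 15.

2488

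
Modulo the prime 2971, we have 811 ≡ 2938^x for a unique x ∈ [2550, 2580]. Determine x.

2570

Compute 2938^2550 mod 2971 = 2662, then multiply by 2938 repeatedly:
  2938^2550=2662  2938^2551=1284  2938^2552=2193  2938^2553=1906  2938^2554=2464
  2938^2555=1876  2938^2556=483  2938^2557=1887  2938^2558=120  2938^2559=1982
  2938^2560=2927  2938^2561=1452  2938^2562=2591  2938^2563=656  2938^2564=2120
  2938^2565=1344  2938^2566=213  2938^2567=1884  2938^2568=219  2938^2569=1686
  2938^2570=811
Found 811 at exponent 2570.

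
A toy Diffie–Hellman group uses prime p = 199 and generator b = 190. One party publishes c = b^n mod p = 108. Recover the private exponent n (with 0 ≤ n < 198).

Baby-step giant-step with m = ceil(sqrt(198)) = 15.
Baby table (190^j mod 199 for j=0..14):
  0:1  1:190  2:81  3:67  4:193  5:54  6:111  7:195
  8:36  9:74  10:130  11:24  12:182  13:153  14:16
Giant step factor: 190^(-15) ≡ 76 (mod 199).
Scan 108·76^i mod 199 for i = 0, 1, …:
  i=0: 108   i=1: 49   i=2: 142   i=3: 46
  i=4: 113   i=5: 31   i=6: 167   i=7: 155
  i=8: 39   i=9: 178   i=10: 195
Match at i=10, j=7: n = 10·15 + 7 = 157.

157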